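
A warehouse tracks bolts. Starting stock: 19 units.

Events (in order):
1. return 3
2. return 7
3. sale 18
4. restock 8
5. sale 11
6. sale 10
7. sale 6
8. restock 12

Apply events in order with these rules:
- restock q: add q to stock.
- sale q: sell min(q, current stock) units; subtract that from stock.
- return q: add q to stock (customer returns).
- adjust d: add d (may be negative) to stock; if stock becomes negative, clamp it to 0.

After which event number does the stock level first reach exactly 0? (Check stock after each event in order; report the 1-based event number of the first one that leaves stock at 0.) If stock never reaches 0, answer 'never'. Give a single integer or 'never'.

Answer: 6

Derivation:
Processing events:
Start: stock = 19
  Event 1 (return 3): 19 + 3 = 22
  Event 2 (return 7): 22 + 7 = 29
  Event 3 (sale 18): sell min(18,29)=18. stock: 29 - 18 = 11. total_sold = 18
  Event 4 (restock 8): 11 + 8 = 19
  Event 5 (sale 11): sell min(11,19)=11. stock: 19 - 11 = 8. total_sold = 29
  Event 6 (sale 10): sell min(10,8)=8. stock: 8 - 8 = 0. total_sold = 37
  Event 7 (sale 6): sell min(6,0)=0. stock: 0 - 0 = 0. total_sold = 37
  Event 8 (restock 12): 0 + 12 = 12
Final: stock = 12, total_sold = 37

First zero at event 6.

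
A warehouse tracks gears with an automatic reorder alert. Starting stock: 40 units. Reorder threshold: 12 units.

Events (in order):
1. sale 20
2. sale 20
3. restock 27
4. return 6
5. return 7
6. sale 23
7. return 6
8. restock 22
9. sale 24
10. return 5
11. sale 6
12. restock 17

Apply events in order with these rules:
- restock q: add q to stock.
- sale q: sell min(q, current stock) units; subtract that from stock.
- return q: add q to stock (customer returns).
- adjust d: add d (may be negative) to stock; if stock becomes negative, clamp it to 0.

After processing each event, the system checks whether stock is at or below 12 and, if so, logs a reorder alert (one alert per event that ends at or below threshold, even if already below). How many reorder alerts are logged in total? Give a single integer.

Answer: 1

Derivation:
Processing events:
Start: stock = 40
  Event 1 (sale 20): sell min(20,40)=20. stock: 40 - 20 = 20. total_sold = 20
  Event 2 (sale 20): sell min(20,20)=20. stock: 20 - 20 = 0. total_sold = 40
  Event 3 (restock 27): 0 + 27 = 27
  Event 4 (return 6): 27 + 6 = 33
  Event 5 (return 7): 33 + 7 = 40
  Event 6 (sale 23): sell min(23,40)=23. stock: 40 - 23 = 17. total_sold = 63
  Event 7 (return 6): 17 + 6 = 23
  Event 8 (restock 22): 23 + 22 = 45
  Event 9 (sale 24): sell min(24,45)=24. stock: 45 - 24 = 21. total_sold = 87
  Event 10 (return 5): 21 + 5 = 26
  Event 11 (sale 6): sell min(6,26)=6. stock: 26 - 6 = 20. total_sold = 93
  Event 12 (restock 17): 20 + 17 = 37
Final: stock = 37, total_sold = 93

Checking against threshold 12:
  After event 1: stock=20 > 12
  After event 2: stock=0 <= 12 -> ALERT
  After event 3: stock=27 > 12
  After event 4: stock=33 > 12
  After event 5: stock=40 > 12
  After event 6: stock=17 > 12
  After event 7: stock=23 > 12
  After event 8: stock=45 > 12
  After event 9: stock=21 > 12
  After event 10: stock=26 > 12
  After event 11: stock=20 > 12
  After event 12: stock=37 > 12
Alert events: [2]. Count = 1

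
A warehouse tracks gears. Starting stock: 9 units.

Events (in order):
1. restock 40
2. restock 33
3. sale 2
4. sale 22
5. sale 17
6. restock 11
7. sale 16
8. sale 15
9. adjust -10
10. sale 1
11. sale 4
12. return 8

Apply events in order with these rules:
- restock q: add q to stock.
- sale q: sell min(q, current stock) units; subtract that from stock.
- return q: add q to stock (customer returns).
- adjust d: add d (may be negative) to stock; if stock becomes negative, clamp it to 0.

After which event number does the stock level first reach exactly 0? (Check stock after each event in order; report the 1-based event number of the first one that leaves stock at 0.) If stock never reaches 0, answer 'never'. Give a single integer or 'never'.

Answer: never

Derivation:
Processing events:
Start: stock = 9
  Event 1 (restock 40): 9 + 40 = 49
  Event 2 (restock 33): 49 + 33 = 82
  Event 3 (sale 2): sell min(2,82)=2. stock: 82 - 2 = 80. total_sold = 2
  Event 4 (sale 22): sell min(22,80)=22. stock: 80 - 22 = 58. total_sold = 24
  Event 5 (sale 17): sell min(17,58)=17. stock: 58 - 17 = 41. total_sold = 41
  Event 6 (restock 11): 41 + 11 = 52
  Event 7 (sale 16): sell min(16,52)=16. stock: 52 - 16 = 36. total_sold = 57
  Event 8 (sale 15): sell min(15,36)=15. stock: 36 - 15 = 21. total_sold = 72
  Event 9 (adjust -10): 21 + -10 = 11
  Event 10 (sale 1): sell min(1,11)=1. stock: 11 - 1 = 10. total_sold = 73
  Event 11 (sale 4): sell min(4,10)=4. stock: 10 - 4 = 6. total_sold = 77
  Event 12 (return 8): 6 + 8 = 14
Final: stock = 14, total_sold = 77

Stock never reaches 0.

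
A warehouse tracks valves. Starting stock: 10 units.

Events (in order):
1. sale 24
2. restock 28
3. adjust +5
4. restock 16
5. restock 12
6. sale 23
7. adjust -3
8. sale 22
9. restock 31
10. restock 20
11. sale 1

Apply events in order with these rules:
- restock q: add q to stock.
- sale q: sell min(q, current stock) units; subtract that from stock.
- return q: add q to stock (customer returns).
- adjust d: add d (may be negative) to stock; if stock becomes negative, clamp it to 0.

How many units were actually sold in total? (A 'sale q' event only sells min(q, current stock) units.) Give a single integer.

Processing events:
Start: stock = 10
  Event 1 (sale 24): sell min(24,10)=10. stock: 10 - 10 = 0. total_sold = 10
  Event 2 (restock 28): 0 + 28 = 28
  Event 3 (adjust +5): 28 + 5 = 33
  Event 4 (restock 16): 33 + 16 = 49
  Event 5 (restock 12): 49 + 12 = 61
  Event 6 (sale 23): sell min(23,61)=23. stock: 61 - 23 = 38. total_sold = 33
  Event 7 (adjust -3): 38 + -3 = 35
  Event 8 (sale 22): sell min(22,35)=22. stock: 35 - 22 = 13. total_sold = 55
  Event 9 (restock 31): 13 + 31 = 44
  Event 10 (restock 20): 44 + 20 = 64
  Event 11 (sale 1): sell min(1,64)=1. stock: 64 - 1 = 63. total_sold = 56
Final: stock = 63, total_sold = 56

Answer: 56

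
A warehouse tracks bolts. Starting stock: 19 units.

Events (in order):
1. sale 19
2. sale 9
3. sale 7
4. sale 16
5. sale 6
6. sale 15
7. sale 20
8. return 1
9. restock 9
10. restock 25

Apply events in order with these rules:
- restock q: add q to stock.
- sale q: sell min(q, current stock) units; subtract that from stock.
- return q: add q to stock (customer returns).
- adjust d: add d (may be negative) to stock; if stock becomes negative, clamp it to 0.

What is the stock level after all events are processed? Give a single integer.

Processing events:
Start: stock = 19
  Event 1 (sale 19): sell min(19,19)=19. stock: 19 - 19 = 0. total_sold = 19
  Event 2 (sale 9): sell min(9,0)=0. stock: 0 - 0 = 0. total_sold = 19
  Event 3 (sale 7): sell min(7,0)=0. stock: 0 - 0 = 0. total_sold = 19
  Event 4 (sale 16): sell min(16,0)=0. stock: 0 - 0 = 0. total_sold = 19
  Event 5 (sale 6): sell min(6,0)=0. stock: 0 - 0 = 0. total_sold = 19
  Event 6 (sale 15): sell min(15,0)=0. stock: 0 - 0 = 0. total_sold = 19
  Event 7 (sale 20): sell min(20,0)=0. stock: 0 - 0 = 0. total_sold = 19
  Event 8 (return 1): 0 + 1 = 1
  Event 9 (restock 9): 1 + 9 = 10
  Event 10 (restock 25): 10 + 25 = 35
Final: stock = 35, total_sold = 19

Answer: 35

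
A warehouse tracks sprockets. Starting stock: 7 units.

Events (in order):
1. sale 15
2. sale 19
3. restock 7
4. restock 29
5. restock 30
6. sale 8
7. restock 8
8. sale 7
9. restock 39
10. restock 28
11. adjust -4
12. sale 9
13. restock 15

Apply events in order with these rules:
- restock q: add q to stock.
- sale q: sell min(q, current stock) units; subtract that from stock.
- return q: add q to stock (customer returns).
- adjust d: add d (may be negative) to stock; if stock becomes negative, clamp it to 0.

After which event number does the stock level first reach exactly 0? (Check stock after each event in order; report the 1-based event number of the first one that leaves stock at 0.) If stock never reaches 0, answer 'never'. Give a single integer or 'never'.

Answer: 1

Derivation:
Processing events:
Start: stock = 7
  Event 1 (sale 15): sell min(15,7)=7. stock: 7 - 7 = 0. total_sold = 7
  Event 2 (sale 19): sell min(19,0)=0. stock: 0 - 0 = 0. total_sold = 7
  Event 3 (restock 7): 0 + 7 = 7
  Event 4 (restock 29): 7 + 29 = 36
  Event 5 (restock 30): 36 + 30 = 66
  Event 6 (sale 8): sell min(8,66)=8. stock: 66 - 8 = 58. total_sold = 15
  Event 7 (restock 8): 58 + 8 = 66
  Event 8 (sale 7): sell min(7,66)=7. stock: 66 - 7 = 59. total_sold = 22
  Event 9 (restock 39): 59 + 39 = 98
  Event 10 (restock 28): 98 + 28 = 126
  Event 11 (adjust -4): 126 + -4 = 122
  Event 12 (sale 9): sell min(9,122)=9. stock: 122 - 9 = 113. total_sold = 31
  Event 13 (restock 15): 113 + 15 = 128
Final: stock = 128, total_sold = 31

First zero at event 1.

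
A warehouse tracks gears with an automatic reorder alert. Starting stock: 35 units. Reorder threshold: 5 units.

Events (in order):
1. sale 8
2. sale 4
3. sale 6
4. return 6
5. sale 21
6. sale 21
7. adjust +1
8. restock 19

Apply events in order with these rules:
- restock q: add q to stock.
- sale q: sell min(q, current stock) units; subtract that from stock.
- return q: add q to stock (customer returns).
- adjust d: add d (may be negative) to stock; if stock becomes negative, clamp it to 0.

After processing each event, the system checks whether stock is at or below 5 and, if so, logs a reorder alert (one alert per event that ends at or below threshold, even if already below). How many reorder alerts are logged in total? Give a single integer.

Processing events:
Start: stock = 35
  Event 1 (sale 8): sell min(8,35)=8. stock: 35 - 8 = 27. total_sold = 8
  Event 2 (sale 4): sell min(4,27)=4. stock: 27 - 4 = 23. total_sold = 12
  Event 3 (sale 6): sell min(6,23)=6. stock: 23 - 6 = 17. total_sold = 18
  Event 4 (return 6): 17 + 6 = 23
  Event 5 (sale 21): sell min(21,23)=21. stock: 23 - 21 = 2. total_sold = 39
  Event 6 (sale 21): sell min(21,2)=2. stock: 2 - 2 = 0. total_sold = 41
  Event 7 (adjust +1): 0 + 1 = 1
  Event 8 (restock 19): 1 + 19 = 20
Final: stock = 20, total_sold = 41

Checking against threshold 5:
  After event 1: stock=27 > 5
  After event 2: stock=23 > 5
  After event 3: stock=17 > 5
  After event 4: stock=23 > 5
  After event 5: stock=2 <= 5 -> ALERT
  After event 6: stock=0 <= 5 -> ALERT
  After event 7: stock=1 <= 5 -> ALERT
  After event 8: stock=20 > 5
Alert events: [5, 6, 7]. Count = 3

Answer: 3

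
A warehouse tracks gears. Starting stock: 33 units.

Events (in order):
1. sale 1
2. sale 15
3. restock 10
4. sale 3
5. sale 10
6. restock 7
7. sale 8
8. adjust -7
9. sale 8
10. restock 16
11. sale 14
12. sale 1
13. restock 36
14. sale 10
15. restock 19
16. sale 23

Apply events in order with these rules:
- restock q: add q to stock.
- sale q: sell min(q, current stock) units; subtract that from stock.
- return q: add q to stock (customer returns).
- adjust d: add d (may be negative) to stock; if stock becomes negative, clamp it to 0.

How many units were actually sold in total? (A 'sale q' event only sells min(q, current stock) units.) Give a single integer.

Processing events:
Start: stock = 33
  Event 1 (sale 1): sell min(1,33)=1. stock: 33 - 1 = 32. total_sold = 1
  Event 2 (sale 15): sell min(15,32)=15. stock: 32 - 15 = 17. total_sold = 16
  Event 3 (restock 10): 17 + 10 = 27
  Event 4 (sale 3): sell min(3,27)=3. stock: 27 - 3 = 24. total_sold = 19
  Event 5 (sale 10): sell min(10,24)=10. stock: 24 - 10 = 14. total_sold = 29
  Event 6 (restock 7): 14 + 7 = 21
  Event 7 (sale 8): sell min(8,21)=8. stock: 21 - 8 = 13. total_sold = 37
  Event 8 (adjust -7): 13 + -7 = 6
  Event 9 (sale 8): sell min(8,6)=6. stock: 6 - 6 = 0. total_sold = 43
  Event 10 (restock 16): 0 + 16 = 16
  Event 11 (sale 14): sell min(14,16)=14. stock: 16 - 14 = 2. total_sold = 57
  Event 12 (sale 1): sell min(1,2)=1. stock: 2 - 1 = 1. total_sold = 58
  Event 13 (restock 36): 1 + 36 = 37
  Event 14 (sale 10): sell min(10,37)=10. stock: 37 - 10 = 27. total_sold = 68
  Event 15 (restock 19): 27 + 19 = 46
  Event 16 (sale 23): sell min(23,46)=23. stock: 46 - 23 = 23. total_sold = 91
Final: stock = 23, total_sold = 91

Answer: 91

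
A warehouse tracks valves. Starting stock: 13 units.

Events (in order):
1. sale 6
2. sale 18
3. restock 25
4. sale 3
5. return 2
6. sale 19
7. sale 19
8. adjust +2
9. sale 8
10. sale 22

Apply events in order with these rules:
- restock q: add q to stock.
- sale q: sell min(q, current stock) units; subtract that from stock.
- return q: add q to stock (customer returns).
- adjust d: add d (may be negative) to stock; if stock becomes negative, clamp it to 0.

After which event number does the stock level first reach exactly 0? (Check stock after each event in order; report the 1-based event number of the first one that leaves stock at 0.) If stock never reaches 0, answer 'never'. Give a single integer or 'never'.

Processing events:
Start: stock = 13
  Event 1 (sale 6): sell min(6,13)=6. stock: 13 - 6 = 7. total_sold = 6
  Event 2 (sale 18): sell min(18,7)=7. stock: 7 - 7 = 0. total_sold = 13
  Event 3 (restock 25): 0 + 25 = 25
  Event 4 (sale 3): sell min(3,25)=3. stock: 25 - 3 = 22. total_sold = 16
  Event 5 (return 2): 22 + 2 = 24
  Event 6 (sale 19): sell min(19,24)=19. stock: 24 - 19 = 5. total_sold = 35
  Event 7 (sale 19): sell min(19,5)=5. stock: 5 - 5 = 0. total_sold = 40
  Event 8 (adjust +2): 0 + 2 = 2
  Event 9 (sale 8): sell min(8,2)=2. stock: 2 - 2 = 0. total_sold = 42
  Event 10 (sale 22): sell min(22,0)=0. stock: 0 - 0 = 0. total_sold = 42
Final: stock = 0, total_sold = 42

First zero at event 2.

Answer: 2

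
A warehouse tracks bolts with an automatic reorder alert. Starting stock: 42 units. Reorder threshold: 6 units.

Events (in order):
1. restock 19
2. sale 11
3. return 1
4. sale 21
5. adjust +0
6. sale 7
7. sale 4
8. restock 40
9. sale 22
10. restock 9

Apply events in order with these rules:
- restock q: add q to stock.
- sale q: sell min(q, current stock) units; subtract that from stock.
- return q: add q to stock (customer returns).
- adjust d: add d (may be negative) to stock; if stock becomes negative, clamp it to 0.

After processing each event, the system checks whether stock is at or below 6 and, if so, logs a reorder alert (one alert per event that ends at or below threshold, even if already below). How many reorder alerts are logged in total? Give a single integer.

Answer: 0

Derivation:
Processing events:
Start: stock = 42
  Event 1 (restock 19): 42 + 19 = 61
  Event 2 (sale 11): sell min(11,61)=11. stock: 61 - 11 = 50. total_sold = 11
  Event 3 (return 1): 50 + 1 = 51
  Event 4 (sale 21): sell min(21,51)=21. stock: 51 - 21 = 30. total_sold = 32
  Event 5 (adjust +0): 30 + 0 = 30
  Event 6 (sale 7): sell min(7,30)=7. stock: 30 - 7 = 23. total_sold = 39
  Event 7 (sale 4): sell min(4,23)=4. stock: 23 - 4 = 19. total_sold = 43
  Event 8 (restock 40): 19 + 40 = 59
  Event 9 (sale 22): sell min(22,59)=22. stock: 59 - 22 = 37. total_sold = 65
  Event 10 (restock 9): 37 + 9 = 46
Final: stock = 46, total_sold = 65

Checking against threshold 6:
  After event 1: stock=61 > 6
  After event 2: stock=50 > 6
  After event 3: stock=51 > 6
  After event 4: stock=30 > 6
  After event 5: stock=30 > 6
  After event 6: stock=23 > 6
  After event 7: stock=19 > 6
  After event 8: stock=59 > 6
  After event 9: stock=37 > 6
  After event 10: stock=46 > 6
Alert events: []. Count = 0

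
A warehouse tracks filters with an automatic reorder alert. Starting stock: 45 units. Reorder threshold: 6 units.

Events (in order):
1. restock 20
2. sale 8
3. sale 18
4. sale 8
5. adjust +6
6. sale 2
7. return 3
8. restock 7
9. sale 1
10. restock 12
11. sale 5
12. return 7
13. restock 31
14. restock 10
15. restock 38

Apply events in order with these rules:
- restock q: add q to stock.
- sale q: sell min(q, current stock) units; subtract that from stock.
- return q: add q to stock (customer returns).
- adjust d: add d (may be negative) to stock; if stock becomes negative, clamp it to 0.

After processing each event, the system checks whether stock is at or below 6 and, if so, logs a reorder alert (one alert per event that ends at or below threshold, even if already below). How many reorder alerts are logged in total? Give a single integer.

Processing events:
Start: stock = 45
  Event 1 (restock 20): 45 + 20 = 65
  Event 2 (sale 8): sell min(8,65)=8. stock: 65 - 8 = 57. total_sold = 8
  Event 3 (sale 18): sell min(18,57)=18. stock: 57 - 18 = 39. total_sold = 26
  Event 4 (sale 8): sell min(8,39)=8. stock: 39 - 8 = 31. total_sold = 34
  Event 5 (adjust +6): 31 + 6 = 37
  Event 6 (sale 2): sell min(2,37)=2. stock: 37 - 2 = 35. total_sold = 36
  Event 7 (return 3): 35 + 3 = 38
  Event 8 (restock 7): 38 + 7 = 45
  Event 9 (sale 1): sell min(1,45)=1. stock: 45 - 1 = 44. total_sold = 37
  Event 10 (restock 12): 44 + 12 = 56
  Event 11 (sale 5): sell min(5,56)=5. stock: 56 - 5 = 51. total_sold = 42
  Event 12 (return 7): 51 + 7 = 58
  Event 13 (restock 31): 58 + 31 = 89
  Event 14 (restock 10): 89 + 10 = 99
  Event 15 (restock 38): 99 + 38 = 137
Final: stock = 137, total_sold = 42

Checking against threshold 6:
  After event 1: stock=65 > 6
  After event 2: stock=57 > 6
  After event 3: stock=39 > 6
  After event 4: stock=31 > 6
  After event 5: stock=37 > 6
  After event 6: stock=35 > 6
  After event 7: stock=38 > 6
  After event 8: stock=45 > 6
  After event 9: stock=44 > 6
  After event 10: stock=56 > 6
  After event 11: stock=51 > 6
  After event 12: stock=58 > 6
  After event 13: stock=89 > 6
  After event 14: stock=99 > 6
  After event 15: stock=137 > 6
Alert events: []. Count = 0

Answer: 0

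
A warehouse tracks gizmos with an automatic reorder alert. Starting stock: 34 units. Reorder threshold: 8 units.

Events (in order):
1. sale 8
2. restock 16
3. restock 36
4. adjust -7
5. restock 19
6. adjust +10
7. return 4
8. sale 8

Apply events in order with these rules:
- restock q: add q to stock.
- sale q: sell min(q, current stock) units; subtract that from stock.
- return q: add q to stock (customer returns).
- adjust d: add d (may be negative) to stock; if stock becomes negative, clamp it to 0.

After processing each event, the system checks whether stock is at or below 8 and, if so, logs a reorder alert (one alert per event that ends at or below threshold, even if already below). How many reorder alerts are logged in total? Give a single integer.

Processing events:
Start: stock = 34
  Event 1 (sale 8): sell min(8,34)=8. stock: 34 - 8 = 26. total_sold = 8
  Event 2 (restock 16): 26 + 16 = 42
  Event 3 (restock 36): 42 + 36 = 78
  Event 4 (adjust -7): 78 + -7 = 71
  Event 5 (restock 19): 71 + 19 = 90
  Event 6 (adjust +10): 90 + 10 = 100
  Event 7 (return 4): 100 + 4 = 104
  Event 8 (sale 8): sell min(8,104)=8. stock: 104 - 8 = 96. total_sold = 16
Final: stock = 96, total_sold = 16

Checking against threshold 8:
  After event 1: stock=26 > 8
  After event 2: stock=42 > 8
  After event 3: stock=78 > 8
  After event 4: stock=71 > 8
  After event 5: stock=90 > 8
  After event 6: stock=100 > 8
  After event 7: stock=104 > 8
  After event 8: stock=96 > 8
Alert events: []. Count = 0

Answer: 0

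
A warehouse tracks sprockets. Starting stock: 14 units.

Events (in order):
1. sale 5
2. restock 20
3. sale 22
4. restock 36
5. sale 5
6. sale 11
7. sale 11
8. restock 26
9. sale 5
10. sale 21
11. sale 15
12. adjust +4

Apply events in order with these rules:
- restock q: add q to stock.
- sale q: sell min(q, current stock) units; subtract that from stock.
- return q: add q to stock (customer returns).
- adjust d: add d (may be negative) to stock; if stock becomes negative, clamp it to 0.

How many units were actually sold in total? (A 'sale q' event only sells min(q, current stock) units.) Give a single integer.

Answer: 95

Derivation:
Processing events:
Start: stock = 14
  Event 1 (sale 5): sell min(5,14)=5. stock: 14 - 5 = 9. total_sold = 5
  Event 2 (restock 20): 9 + 20 = 29
  Event 3 (sale 22): sell min(22,29)=22. stock: 29 - 22 = 7. total_sold = 27
  Event 4 (restock 36): 7 + 36 = 43
  Event 5 (sale 5): sell min(5,43)=5. stock: 43 - 5 = 38. total_sold = 32
  Event 6 (sale 11): sell min(11,38)=11. stock: 38 - 11 = 27. total_sold = 43
  Event 7 (sale 11): sell min(11,27)=11. stock: 27 - 11 = 16. total_sold = 54
  Event 8 (restock 26): 16 + 26 = 42
  Event 9 (sale 5): sell min(5,42)=5. stock: 42 - 5 = 37. total_sold = 59
  Event 10 (sale 21): sell min(21,37)=21. stock: 37 - 21 = 16. total_sold = 80
  Event 11 (sale 15): sell min(15,16)=15. stock: 16 - 15 = 1. total_sold = 95
  Event 12 (adjust +4): 1 + 4 = 5
Final: stock = 5, total_sold = 95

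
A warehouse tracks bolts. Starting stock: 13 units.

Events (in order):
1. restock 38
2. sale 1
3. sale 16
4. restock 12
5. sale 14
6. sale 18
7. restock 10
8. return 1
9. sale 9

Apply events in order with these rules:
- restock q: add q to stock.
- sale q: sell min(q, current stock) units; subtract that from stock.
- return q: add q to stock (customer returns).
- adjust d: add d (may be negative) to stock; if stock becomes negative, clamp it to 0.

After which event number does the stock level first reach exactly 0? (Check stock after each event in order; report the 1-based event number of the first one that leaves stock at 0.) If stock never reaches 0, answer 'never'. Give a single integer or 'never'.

Processing events:
Start: stock = 13
  Event 1 (restock 38): 13 + 38 = 51
  Event 2 (sale 1): sell min(1,51)=1. stock: 51 - 1 = 50. total_sold = 1
  Event 3 (sale 16): sell min(16,50)=16. stock: 50 - 16 = 34. total_sold = 17
  Event 4 (restock 12): 34 + 12 = 46
  Event 5 (sale 14): sell min(14,46)=14. stock: 46 - 14 = 32. total_sold = 31
  Event 6 (sale 18): sell min(18,32)=18. stock: 32 - 18 = 14. total_sold = 49
  Event 7 (restock 10): 14 + 10 = 24
  Event 8 (return 1): 24 + 1 = 25
  Event 9 (sale 9): sell min(9,25)=9. stock: 25 - 9 = 16. total_sold = 58
Final: stock = 16, total_sold = 58

Stock never reaches 0.

Answer: never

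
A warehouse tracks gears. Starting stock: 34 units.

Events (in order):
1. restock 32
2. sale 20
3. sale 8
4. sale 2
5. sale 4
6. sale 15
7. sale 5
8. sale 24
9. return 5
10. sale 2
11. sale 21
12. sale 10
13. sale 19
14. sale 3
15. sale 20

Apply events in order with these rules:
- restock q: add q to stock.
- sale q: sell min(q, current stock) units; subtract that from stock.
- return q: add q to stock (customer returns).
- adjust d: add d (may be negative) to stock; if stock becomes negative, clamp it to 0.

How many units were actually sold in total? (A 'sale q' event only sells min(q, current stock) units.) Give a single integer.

Answer: 71

Derivation:
Processing events:
Start: stock = 34
  Event 1 (restock 32): 34 + 32 = 66
  Event 2 (sale 20): sell min(20,66)=20. stock: 66 - 20 = 46. total_sold = 20
  Event 3 (sale 8): sell min(8,46)=8. stock: 46 - 8 = 38. total_sold = 28
  Event 4 (sale 2): sell min(2,38)=2. stock: 38 - 2 = 36. total_sold = 30
  Event 5 (sale 4): sell min(4,36)=4. stock: 36 - 4 = 32. total_sold = 34
  Event 6 (sale 15): sell min(15,32)=15. stock: 32 - 15 = 17. total_sold = 49
  Event 7 (sale 5): sell min(5,17)=5. stock: 17 - 5 = 12. total_sold = 54
  Event 8 (sale 24): sell min(24,12)=12. stock: 12 - 12 = 0. total_sold = 66
  Event 9 (return 5): 0 + 5 = 5
  Event 10 (sale 2): sell min(2,5)=2. stock: 5 - 2 = 3. total_sold = 68
  Event 11 (sale 21): sell min(21,3)=3. stock: 3 - 3 = 0. total_sold = 71
  Event 12 (sale 10): sell min(10,0)=0. stock: 0 - 0 = 0. total_sold = 71
  Event 13 (sale 19): sell min(19,0)=0. stock: 0 - 0 = 0. total_sold = 71
  Event 14 (sale 3): sell min(3,0)=0. stock: 0 - 0 = 0. total_sold = 71
  Event 15 (sale 20): sell min(20,0)=0. stock: 0 - 0 = 0. total_sold = 71
Final: stock = 0, total_sold = 71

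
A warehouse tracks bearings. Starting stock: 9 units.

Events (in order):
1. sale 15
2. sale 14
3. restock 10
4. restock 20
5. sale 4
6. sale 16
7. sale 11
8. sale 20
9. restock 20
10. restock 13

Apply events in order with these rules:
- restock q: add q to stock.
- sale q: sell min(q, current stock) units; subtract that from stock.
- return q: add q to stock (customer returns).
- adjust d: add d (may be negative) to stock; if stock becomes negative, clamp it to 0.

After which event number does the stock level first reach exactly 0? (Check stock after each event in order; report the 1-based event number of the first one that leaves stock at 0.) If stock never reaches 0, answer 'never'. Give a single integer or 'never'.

Answer: 1

Derivation:
Processing events:
Start: stock = 9
  Event 1 (sale 15): sell min(15,9)=9. stock: 9 - 9 = 0. total_sold = 9
  Event 2 (sale 14): sell min(14,0)=0. stock: 0 - 0 = 0. total_sold = 9
  Event 3 (restock 10): 0 + 10 = 10
  Event 4 (restock 20): 10 + 20 = 30
  Event 5 (sale 4): sell min(4,30)=4. stock: 30 - 4 = 26. total_sold = 13
  Event 6 (sale 16): sell min(16,26)=16. stock: 26 - 16 = 10. total_sold = 29
  Event 7 (sale 11): sell min(11,10)=10. stock: 10 - 10 = 0. total_sold = 39
  Event 8 (sale 20): sell min(20,0)=0. stock: 0 - 0 = 0. total_sold = 39
  Event 9 (restock 20): 0 + 20 = 20
  Event 10 (restock 13): 20 + 13 = 33
Final: stock = 33, total_sold = 39

First zero at event 1.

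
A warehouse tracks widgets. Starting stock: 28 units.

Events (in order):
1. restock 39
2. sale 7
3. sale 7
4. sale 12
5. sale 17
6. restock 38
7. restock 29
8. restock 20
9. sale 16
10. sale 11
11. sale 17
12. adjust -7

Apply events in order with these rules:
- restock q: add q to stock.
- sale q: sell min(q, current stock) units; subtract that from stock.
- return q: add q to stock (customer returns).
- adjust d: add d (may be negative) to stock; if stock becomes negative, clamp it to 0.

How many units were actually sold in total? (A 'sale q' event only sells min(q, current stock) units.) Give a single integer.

Processing events:
Start: stock = 28
  Event 1 (restock 39): 28 + 39 = 67
  Event 2 (sale 7): sell min(7,67)=7. stock: 67 - 7 = 60. total_sold = 7
  Event 3 (sale 7): sell min(7,60)=7. stock: 60 - 7 = 53. total_sold = 14
  Event 4 (sale 12): sell min(12,53)=12. stock: 53 - 12 = 41. total_sold = 26
  Event 5 (sale 17): sell min(17,41)=17. stock: 41 - 17 = 24. total_sold = 43
  Event 6 (restock 38): 24 + 38 = 62
  Event 7 (restock 29): 62 + 29 = 91
  Event 8 (restock 20): 91 + 20 = 111
  Event 9 (sale 16): sell min(16,111)=16. stock: 111 - 16 = 95. total_sold = 59
  Event 10 (sale 11): sell min(11,95)=11. stock: 95 - 11 = 84. total_sold = 70
  Event 11 (sale 17): sell min(17,84)=17. stock: 84 - 17 = 67. total_sold = 87
  Event 12 (adjust -7): 67 + -7 = 60
Final: stock = 60, total_sold = 87

Answer: 87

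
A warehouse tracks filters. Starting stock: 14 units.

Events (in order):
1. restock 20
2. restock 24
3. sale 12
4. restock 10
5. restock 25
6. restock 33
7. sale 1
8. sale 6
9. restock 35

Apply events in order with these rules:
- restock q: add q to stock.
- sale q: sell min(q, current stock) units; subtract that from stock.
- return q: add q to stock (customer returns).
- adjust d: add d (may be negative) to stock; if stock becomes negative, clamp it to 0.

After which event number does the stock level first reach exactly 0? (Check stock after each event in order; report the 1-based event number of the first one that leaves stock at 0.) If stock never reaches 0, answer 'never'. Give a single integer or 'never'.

Answer: never

Derivation:
Processing events:
Start: stock = 14
  Event 1 (restock 20): 14 + 20 = 34
  Event 2 (restock 24): 34 + 24 = 58
  Event 3 (sale 12): sell min(12,58)=12. stock: 58 - 12 = 46. total_sold = 12
  Event 4 (restock 10): 46 + 10 = 56
  Event 5 (restock 25): 56 + 25 = 81
  Event 6 (restock 33): 81 + 33 = 114
  Event 7 (sale 1): sell min(1,114)=1. stock: 114 - 1 = 113. total_sold = 13
  Event 8 (sale 6): sell min(6,113)=6. stock: 113 - 6 = 107. total_sold = 19
  Event 9 (restock 35): 107 + 35 = 142
Final: stock = 142, total_sold = 19

Stock never reaches 0.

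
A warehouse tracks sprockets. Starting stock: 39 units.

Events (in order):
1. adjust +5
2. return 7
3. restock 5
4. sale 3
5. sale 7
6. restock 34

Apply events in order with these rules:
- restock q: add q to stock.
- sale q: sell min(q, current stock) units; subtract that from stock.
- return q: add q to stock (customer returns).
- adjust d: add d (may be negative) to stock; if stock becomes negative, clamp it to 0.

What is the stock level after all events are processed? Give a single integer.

Answer: 80

Derivation:
Processing events:
Start: stock = 39
  Event 1 (adjust +5): 39 + 5 = 44
  Event 2 (return 7): 44 + 7 = 51
  Event 3 (restock 5): 51 + 5 = 56
  Event 4 (sale 3): sell min(3,56)=3. stock: 56 - 3 = 53. total_sold = 3
  Event 5 (sale 7): sell min(7,53)=7. stock: 53 - 7 = 46. total_sold = 10
  Event 6 (restock 34): 46 + 34 = 80
Final: stock = 80, total_sold = 10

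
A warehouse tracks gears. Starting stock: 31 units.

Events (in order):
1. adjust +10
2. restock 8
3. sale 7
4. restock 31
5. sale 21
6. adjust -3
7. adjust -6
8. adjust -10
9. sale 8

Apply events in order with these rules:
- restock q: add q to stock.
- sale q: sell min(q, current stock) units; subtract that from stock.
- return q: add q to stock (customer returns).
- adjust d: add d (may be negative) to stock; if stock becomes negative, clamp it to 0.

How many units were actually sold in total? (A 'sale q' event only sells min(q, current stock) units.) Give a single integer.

Processing events:
Start: stock = 31
  Event 1 (adjust +10): 31 + 10 = 41
  Event 2 (restock 8): 41 + 8 = 49
  Event 3 (sale 7): sell min(7,49)=7. stock: 49 - 7 = 42. total_sold = 7
  Event 4 (restock 31): 42 + 31 = 73
  Event 5 (sale 21): sell min(21,73)=21. stock: 73 - 21 = 52. total_sold = 28
  Event 6 (adjust -3): 52 + -3 = 49
  Event 7 (adjust -6): 49 + -6 = 43
  Event 8 (adjust -10): 43 + -10 = 33
  Event 9 (sale 8): sell min(8,33)=8. stock: 33 - 8 = 25. total_sold = 36
Final: stock = 25, total_sold = 36

Answer: 36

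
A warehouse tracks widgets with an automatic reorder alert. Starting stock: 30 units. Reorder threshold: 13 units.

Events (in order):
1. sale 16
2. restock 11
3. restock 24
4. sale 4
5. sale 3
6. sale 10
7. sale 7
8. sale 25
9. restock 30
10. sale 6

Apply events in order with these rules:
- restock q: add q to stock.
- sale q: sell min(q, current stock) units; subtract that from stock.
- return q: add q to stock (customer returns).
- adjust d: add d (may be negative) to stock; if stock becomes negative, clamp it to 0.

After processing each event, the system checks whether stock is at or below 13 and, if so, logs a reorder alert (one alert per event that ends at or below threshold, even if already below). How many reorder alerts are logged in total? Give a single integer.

Answer: 1

Derivation:
Processing events:
Start: stock = 30
  Event 1 (sale 16): sell min(16,30)=16. stock: 30 - 16 = 14. total_sold = 16
  Event 2 (restock 11): 14 + 11 = 25
  Event 3 (restock 24): 25 + 24 = 49
  Event 4 (sale 4): sell min(4,49)=4. stock: 49 - 4 = 45. total_sold = 20
  Event 5 (sale 3): sell min(3,45)=3. stock: 45 - 3 = 42. total_sold = 23
  Event 6 (sale 10): sell min(10,42)=10. stock: 42 - 10 = 32. total_sold = 33
  Event 7 (sale 7): sell min(7,32)=7. stock: 32 - 7 = 25. total_sold = 40
  Event 8 (sale 25): sell min(25,25)=25. stock: 25 - 25 = 0. total_sold = 65
  Event 9 (restock 30): 0 + 30 = 30
  Event 10 (sale 6): sell min(6,30)=6. stock: 30 - 6 = 24. total_sold = 71
Final: stock = 24, total_sold = 71

Checking against threshold 13:
  After event 1: stock=14 > 13
  After event 2: stock=25 > 13
  After event 3: stock=49 > 13
  After event 4: stock=45 > 13
  After event 5: stock=42 > 13
  After event 6: stock=32 > 13
  After event 7: stock=25 > 13
  After event 8: stock=0 <= 13 -> ALERT
  After event 9: stock=30 > 13
  After event 10: stock=24 > 13
Alert events: [8]. Count = 1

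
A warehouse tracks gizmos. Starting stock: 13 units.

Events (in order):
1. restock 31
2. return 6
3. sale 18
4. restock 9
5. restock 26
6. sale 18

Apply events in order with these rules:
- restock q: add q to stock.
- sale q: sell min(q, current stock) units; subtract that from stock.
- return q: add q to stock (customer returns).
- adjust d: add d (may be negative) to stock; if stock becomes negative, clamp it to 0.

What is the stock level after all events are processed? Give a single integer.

Processing events:
Start: stock = 13
  Event 1 (restock 31): 13 + 31 = 44
  Event 2 (return 6): 44 + 6 = 50
  Event 3 (sale 18): sell min(18,50)=18. stock: 50 - 18 = 32. total_sold = 18
  Event 4 (restock 9): 32 + 9 = 41
  Event 5 (restock 26): 41 + 26 = 67
  Event 6 (sale 18): sell min(18,67)=18. stock: 67 - 18 = 49. total_sold = 36
Final: stock = 49, total_sold = 36

Answer: 49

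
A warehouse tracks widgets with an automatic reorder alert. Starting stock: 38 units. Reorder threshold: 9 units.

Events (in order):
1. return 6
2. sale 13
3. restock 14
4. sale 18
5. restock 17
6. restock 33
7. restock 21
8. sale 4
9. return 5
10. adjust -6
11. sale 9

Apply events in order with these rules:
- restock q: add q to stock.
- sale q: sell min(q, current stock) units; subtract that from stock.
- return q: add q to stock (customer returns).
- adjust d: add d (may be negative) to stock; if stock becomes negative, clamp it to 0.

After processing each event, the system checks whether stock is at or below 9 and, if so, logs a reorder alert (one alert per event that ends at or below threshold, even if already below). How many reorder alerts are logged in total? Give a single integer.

Processing events:
Start: stock = 38
  Event 1 (return 6): 38 + 6 = 44
  Event 2 (sale 13): sell min(13,44)=13. stock: 44 - 13 = 31. total_sold = 13
  Event 3 (restock 14): 31 + 14 = 45
  Event 4 (sale 18): sell min(18,45)=18. stock: 45 - 18 = 27. total_sold = 31
  Event 5 (restock 17): 27 + 17 = 44
  Event 6 (restock 33): 44 + 33 = 77
  Event 7 (restock 21): 77 + 21 = 98
  Event 8 (sale 4): sell min(4,98)=4. stock: 98 - 4 = 94. total_sold = 35
  Event 9 (return 5): 94 + 5 = 99
  Event 10 (adjust -6): 99 + -6 = 93
  Event 11 (sale 9): sell min(9,93)=9. stock: 93 - 9 = 84. total_sold = 44
Final: stock = 84, total_sold = 44

Checking against threshold 9:
  After event 1: stock=44 > 9
  After event 2: stock=31 > 9
  After event 3: stock=45 > 9
  After event 4: stock=27 > 9
  After event 5: stock=44 > 9
  After event 6: stock=77 > 9
  After event 7: stock=98 > 9
  After event 8: stock=94 > 9
  After event 9: stock=99 > 9
  After event 10: stock=93 > 9
  After event 11: stock=84 > 9
Alert events: []. Count = 0

Answer: 0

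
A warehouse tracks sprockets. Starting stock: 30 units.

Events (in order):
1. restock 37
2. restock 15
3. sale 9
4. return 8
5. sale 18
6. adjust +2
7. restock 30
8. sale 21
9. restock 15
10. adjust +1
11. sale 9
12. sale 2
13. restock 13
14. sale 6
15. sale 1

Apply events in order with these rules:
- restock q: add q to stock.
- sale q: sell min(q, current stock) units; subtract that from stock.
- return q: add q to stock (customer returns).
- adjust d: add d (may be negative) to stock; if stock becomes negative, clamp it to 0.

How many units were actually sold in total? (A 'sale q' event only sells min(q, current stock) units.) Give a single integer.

Answer: 66

Derivation:
Processing events:
Start: stock = 30
  Event 1 (restock 37): 30 + 37 = 67
  Event 2 (restock 15): 67 + 15 = 82
  Event 3 (sale 9): sell min(9,82)=9. stock: 82 - 9 = 73. total_sold = 9
  Event 4 (return 8): 73 + 8 = 81
  Event 5 (sale 18): sell min(18,81)=18. stock: 81 - 18 = 63. total_sold = 27
  Event 6 (adjust +2): 63 + 2 = 65
  Event 7 (restock 30): 65 + 30 = 95
  Event 8 (sale 21): sell min(21,95)=21. stock: 95 - 21 = 74. total_sold = 48
  Event 9 (restock 15): 74 + 15 = 89
  Event 10 (adjust +1): 89 + 1 = 90
  Event 11 (sale 9): sell min(9,90)=9. stock: 90 - 9 = 81. total_sold = 57
  Event 12 (sale 2): sell min(2,81)=2. stock: 81 - 2 = 79. total_sold = 59
  Event 13 (restock 13): 79 + 13 = 92
  Event 14 (sale 6): sell min(6,92)=6. stock: 92 - 6 = 86. total_sold = 65
  Event 15 (sale 1): sell min(1,86)=1. stock: 86 - 1 = 85. total_sold = 66
Final: stock = 85, total_sold = 66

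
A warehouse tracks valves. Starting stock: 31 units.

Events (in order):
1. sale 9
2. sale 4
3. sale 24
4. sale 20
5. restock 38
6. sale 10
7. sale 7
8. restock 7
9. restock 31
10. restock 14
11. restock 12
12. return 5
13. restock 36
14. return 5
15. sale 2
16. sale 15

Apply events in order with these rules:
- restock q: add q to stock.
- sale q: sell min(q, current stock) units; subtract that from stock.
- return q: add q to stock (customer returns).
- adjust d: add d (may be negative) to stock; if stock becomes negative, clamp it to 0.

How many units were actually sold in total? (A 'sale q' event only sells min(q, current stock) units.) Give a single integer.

Answer: 65

Derivation:
Processing events:
Start: stock = 31
  Event 1 (sale 9): sell min(9,31)=9. stock: 31 - 9 = 22. total_sold = 9
  Event 2 (sale 4): sell min(4,22)=4. stock: 22 - 4 = 18. total_sold = 13
  Event 3 (sale 24): sell min(24,18)=18. stock: 18 - 18 = 0. total_sold = 31
  Event 4 (sale 20): sell min(20,0)=0. stock: 0 - 0 = 0. total_sold = 31
  Event 5 (restock 38): 0 + 38 = 38
  Event 6 (sale 10): sell min(10,38)=10. stock: 38 - 10 = 28. total_sold = 41
  Event 7 (sale 7): sell min(7,28)=7. stock: 28 - 7 = 21. total_sold = 48
  Event 8 (restock 7): 21 + 7 = 28
  Event 9 (restock 31): 28 + 31 = 59
  Event 10 (restock 14): 59 + 14 = 73
  Event 11 (restock 12): 73 + 12 = 85
  Event 12 (return 5): 85 + 5 = 90
  Event 13 (restock 36): 90 + 36 = 126
  Event 14 (return 5): 126 + 5 = 131
  Event 15 (sale 2): sell min(2,131)=2. stock: 131 - 2 = 129. total_sold = 50
  Event 16 (sale 15): sell min(15,129)=15. stock: 129 - 15 = 114. total_sold = 65
Final: stock = 114, total_sold = 65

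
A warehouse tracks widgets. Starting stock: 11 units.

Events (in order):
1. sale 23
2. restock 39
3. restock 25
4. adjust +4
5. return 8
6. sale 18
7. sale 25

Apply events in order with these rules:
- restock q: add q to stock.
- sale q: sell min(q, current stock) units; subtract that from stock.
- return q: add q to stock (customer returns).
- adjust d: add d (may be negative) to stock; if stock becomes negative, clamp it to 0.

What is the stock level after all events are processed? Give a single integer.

Processing events:
Start: stock = 11
  Event 1 (sale 23): sell min(23,11)=11. stock: 11 - 11 = 0. total_sold = 11
  Event 2 (restock 39): 0 + 39 = 39
  Event 3 (restock 25): 39 + 25 = 64
  Event 4 (adjust +4): 64 + 4 = 68
  Event 5 (return 8): 68 + 8 = 76
  Event 6 (sale 18): sell min(18,76)=18. stock: 76 - 18 = 58. total_sold = 29
  Event 7 (sale 25): sell min(25,58)=25. stock: 58 - 25 = 33. total_sold = 54
Final: stock = 33, total_sold = 54

Answer: 33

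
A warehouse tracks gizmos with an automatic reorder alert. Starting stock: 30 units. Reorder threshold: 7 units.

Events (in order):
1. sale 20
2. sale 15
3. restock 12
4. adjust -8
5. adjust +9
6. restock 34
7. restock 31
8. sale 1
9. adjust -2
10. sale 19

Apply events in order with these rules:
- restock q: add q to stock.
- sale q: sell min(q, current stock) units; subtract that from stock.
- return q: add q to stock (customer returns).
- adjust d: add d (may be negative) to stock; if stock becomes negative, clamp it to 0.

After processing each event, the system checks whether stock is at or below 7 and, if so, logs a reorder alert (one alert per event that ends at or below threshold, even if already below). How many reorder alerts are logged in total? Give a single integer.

Answer: 2

Derivation:
Processing events:
Start: stock = 30
  Event 1 (sale 20): sell min(20,30)=20. stock: 30 - 20 = 10. total_sold = 20
  Event 2 (sale 15): sell min(15,10)=10. stock: 10 - 10 = 0. total_sold = 30
  Event 3 (restock 12): 0 + 12 = 12
  Event 4 (adjust -8): 12 + -8 = 4
  Event 5 (adjust +9): 4 + 9 = 13
  Event 6 (restock 34): 13 + 34 = 47
  Event 7 (restock 31): 47 + 31 = 78
  Event 8 (sale 1): sell min(1,78)=1. stock: 78 - 1 = 77. total_sold = 31
  Event 9 (adjust -2): 77 + -2 = 75
  Event 10 (sale 19): sell min(19,75)=19. stock: 75 - 19 = 56. total_sold = 50
Final: stock = 56, total_sold = 50

Checking against threshold 7:
  After event 1: stock=10 > 7
  After event 2: stock=0 <= 7 -> ALERT
  After event 3: stock=12 > 7
  After event 4: stock=4 <= 7 -> ALERT
  After event 5: stock=13 > 7
  After event 6: stock=47 > 7
  After event 7: stock=78 > 7
  After event 8: stock=77 > 7
  After event 9: stock=75 > 7
  After event 10: stock=56 > 7
Alert events: [2, 4]. Count = 2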